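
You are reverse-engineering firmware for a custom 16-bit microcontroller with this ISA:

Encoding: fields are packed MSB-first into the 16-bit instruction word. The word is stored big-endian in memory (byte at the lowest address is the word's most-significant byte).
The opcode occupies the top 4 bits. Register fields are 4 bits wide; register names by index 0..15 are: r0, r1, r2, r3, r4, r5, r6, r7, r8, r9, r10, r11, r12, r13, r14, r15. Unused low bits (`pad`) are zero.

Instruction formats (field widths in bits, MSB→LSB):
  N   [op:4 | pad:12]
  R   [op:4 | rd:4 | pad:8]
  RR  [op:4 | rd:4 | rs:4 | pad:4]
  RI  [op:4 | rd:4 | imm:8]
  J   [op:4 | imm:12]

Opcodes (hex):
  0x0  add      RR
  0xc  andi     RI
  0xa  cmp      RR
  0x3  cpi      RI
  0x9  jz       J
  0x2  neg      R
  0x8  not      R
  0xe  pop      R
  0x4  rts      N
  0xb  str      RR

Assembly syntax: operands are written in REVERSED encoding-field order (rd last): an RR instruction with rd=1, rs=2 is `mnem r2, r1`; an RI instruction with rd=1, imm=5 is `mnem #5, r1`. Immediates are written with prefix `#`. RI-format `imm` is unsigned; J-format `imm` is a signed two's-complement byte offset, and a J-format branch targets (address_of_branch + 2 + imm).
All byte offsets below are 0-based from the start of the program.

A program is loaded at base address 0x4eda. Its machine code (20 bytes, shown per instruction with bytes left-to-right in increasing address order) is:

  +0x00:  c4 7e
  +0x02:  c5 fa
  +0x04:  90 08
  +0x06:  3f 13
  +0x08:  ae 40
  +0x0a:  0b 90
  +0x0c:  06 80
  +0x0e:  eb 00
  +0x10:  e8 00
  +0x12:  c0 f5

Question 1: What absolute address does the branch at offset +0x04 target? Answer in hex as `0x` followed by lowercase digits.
+0x04: 90 08 ⇒ word 0x9008 (big)
  top 4b → 0x9 → jz [J]
  imm: (w>>0)&0xfff=0x8 → #8
  target = base 0x4eda + off 0x04 + 2 + imm 8 = 0x4ee8

0x4ee8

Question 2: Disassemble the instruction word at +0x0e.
@+0e  big-endian(eb 00) = 0xeb00
  op=0xeb00>>12=0xe ⇒ pop (R)
  [11:8] rd=11 = r11

pop r11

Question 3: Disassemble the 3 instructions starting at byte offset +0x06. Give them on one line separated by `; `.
@+06  big-endian(3f 13) = 0x3f13
  op=0x3f13>>12=0x3 ⇒ cpi (RI)
  rd: (w>>8)&0xf=0xf → r15
  imm: (w>>0)&0xff=0x13 → #19
@+08  big-endian(ae 40) = 0xae40
  op=0xae40>>12=0xa ⇒ cmp (RR)
  rd: (w>>8)&0xf=0xe → r14
  rs: (w>>4)&0xf=0x4 → r4
@+0a  big-endian(0b 90) = 0x0b90
  op=0x0b90>>12=0x0 ⇒ add (RR)
  rd: (w>>8)&0xf=0xb → r11
  rs: (w>>4)&0xf=0x9 → r9

cpi #19, r15; cmp r4, r14; add r9, r11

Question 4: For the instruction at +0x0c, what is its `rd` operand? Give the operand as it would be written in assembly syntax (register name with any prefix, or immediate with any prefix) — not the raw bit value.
+0x0c: 06 80 ⇒ word 0x0680 (big)
  op=0x0680>>12=0x0 ⇒ add (RR)
  rd@[11:8]=0x6 ⇒ r6
  rs@[7:4]=0x8 ⇒ r8

r6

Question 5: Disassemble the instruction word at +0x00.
+0x00: c4 7e ⇒ word 0xc47e (big)
  opcode bits[15:12]=0xc: andi/RI
  [11:8] rd=4 = r4
  [7:0] imm=126 = #126

andi #126, r4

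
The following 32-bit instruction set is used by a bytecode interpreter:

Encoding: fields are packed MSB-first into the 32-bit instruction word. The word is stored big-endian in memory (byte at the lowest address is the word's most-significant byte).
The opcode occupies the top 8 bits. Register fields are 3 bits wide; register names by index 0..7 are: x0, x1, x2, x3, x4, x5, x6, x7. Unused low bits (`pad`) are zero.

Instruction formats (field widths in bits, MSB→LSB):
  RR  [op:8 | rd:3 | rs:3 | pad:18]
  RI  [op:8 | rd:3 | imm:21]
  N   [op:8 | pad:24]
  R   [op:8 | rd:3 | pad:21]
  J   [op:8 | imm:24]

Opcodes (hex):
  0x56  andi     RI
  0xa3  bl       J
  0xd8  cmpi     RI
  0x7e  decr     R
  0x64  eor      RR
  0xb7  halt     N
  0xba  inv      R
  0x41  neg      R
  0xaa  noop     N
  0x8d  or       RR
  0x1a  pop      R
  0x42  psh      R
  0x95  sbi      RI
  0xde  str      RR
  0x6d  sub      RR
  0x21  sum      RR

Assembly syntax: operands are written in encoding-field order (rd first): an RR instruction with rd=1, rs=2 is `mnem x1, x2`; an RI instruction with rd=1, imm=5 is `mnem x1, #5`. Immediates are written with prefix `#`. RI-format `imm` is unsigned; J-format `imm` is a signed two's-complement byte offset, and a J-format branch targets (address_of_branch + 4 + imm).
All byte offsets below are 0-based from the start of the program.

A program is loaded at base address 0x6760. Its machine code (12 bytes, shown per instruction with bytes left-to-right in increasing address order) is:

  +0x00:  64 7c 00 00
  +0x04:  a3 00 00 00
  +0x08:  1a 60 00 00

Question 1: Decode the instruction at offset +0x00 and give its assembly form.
@+00  big-endian(64 7c 00 00) = 0x647c0000
  op=0x647c0000>>24=0x64 ⇒ eor (RR)
  rd: (w>>21)&0x7=0x3 → x3
  rs: (w>>18)&0x7=0x7 → x7

eor x3, x7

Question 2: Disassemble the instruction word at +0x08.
[08] 1a 60 00 00 → 0x1a600000
  opcode bits[31:24]=0x1a: pop/R
  rd: (w>>21)&0x7=0x3 → x3

pop x3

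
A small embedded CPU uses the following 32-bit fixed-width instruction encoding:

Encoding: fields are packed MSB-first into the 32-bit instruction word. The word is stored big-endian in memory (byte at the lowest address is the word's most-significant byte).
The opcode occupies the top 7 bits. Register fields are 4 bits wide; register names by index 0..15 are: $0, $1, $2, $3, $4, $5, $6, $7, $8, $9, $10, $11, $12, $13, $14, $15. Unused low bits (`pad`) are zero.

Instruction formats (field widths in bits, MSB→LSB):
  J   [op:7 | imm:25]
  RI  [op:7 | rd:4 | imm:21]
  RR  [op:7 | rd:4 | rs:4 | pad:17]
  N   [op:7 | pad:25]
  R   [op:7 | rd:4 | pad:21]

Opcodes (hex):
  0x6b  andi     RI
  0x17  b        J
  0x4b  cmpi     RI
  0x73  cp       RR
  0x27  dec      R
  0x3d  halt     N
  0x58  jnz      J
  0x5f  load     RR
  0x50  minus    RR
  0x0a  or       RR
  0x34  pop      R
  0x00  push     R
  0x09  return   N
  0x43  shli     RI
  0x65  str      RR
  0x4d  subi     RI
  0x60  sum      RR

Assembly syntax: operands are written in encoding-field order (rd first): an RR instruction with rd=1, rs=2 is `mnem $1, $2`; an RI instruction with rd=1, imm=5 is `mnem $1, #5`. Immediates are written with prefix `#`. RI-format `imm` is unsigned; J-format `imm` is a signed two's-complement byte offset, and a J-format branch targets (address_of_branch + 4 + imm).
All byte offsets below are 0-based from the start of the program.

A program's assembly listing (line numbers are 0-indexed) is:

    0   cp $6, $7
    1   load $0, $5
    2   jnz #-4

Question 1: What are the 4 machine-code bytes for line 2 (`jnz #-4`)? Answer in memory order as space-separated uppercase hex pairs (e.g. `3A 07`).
line 2 (jnz): pack op=0x58:7|imm=-4:25 = 0xb1fffffc; big→ b1 ff ff fc

B1 FF FF FC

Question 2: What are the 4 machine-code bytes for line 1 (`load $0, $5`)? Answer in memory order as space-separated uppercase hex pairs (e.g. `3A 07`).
BE 0A 00 00

L1: load op=0x5f:7|rd=0:4|rs=5:4|pad=0:17 ⇒ 0xbe0a0000 ⇒ big be 0a 00 00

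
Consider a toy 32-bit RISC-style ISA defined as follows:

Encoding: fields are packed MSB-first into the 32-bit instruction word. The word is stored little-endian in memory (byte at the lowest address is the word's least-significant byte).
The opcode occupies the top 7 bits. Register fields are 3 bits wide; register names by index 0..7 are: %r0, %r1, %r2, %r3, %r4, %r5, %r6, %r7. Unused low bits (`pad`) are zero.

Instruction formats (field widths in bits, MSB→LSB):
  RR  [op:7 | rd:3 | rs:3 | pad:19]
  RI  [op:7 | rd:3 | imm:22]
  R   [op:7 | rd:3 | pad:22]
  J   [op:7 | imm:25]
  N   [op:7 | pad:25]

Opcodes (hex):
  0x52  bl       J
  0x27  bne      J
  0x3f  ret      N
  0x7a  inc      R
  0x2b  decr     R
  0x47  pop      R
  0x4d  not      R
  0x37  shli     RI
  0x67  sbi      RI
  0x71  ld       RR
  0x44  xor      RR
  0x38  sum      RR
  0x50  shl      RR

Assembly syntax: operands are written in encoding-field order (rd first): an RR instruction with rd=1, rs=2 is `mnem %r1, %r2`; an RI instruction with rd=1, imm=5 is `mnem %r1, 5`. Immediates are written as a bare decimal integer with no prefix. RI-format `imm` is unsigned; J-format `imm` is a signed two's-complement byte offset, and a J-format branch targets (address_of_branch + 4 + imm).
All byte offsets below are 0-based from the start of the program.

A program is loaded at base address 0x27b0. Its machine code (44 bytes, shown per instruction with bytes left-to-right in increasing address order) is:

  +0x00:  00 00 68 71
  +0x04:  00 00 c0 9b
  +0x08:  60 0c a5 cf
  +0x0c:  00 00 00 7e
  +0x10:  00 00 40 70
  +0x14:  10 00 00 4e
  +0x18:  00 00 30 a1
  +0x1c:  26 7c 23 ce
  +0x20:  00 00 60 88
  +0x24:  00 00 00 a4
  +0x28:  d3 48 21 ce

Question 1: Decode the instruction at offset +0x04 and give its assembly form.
not %r7

+0x04: 00 00 c0 9b ⇒ word 0x9bc00000 (little)
  top 7b → 0x4d → not [R]
  rd: (w>>22)&0x7=0x7 → %r7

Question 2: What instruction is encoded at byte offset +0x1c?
+0x1c: 26 7c 23 ce ⇒ word 0xce237c26 (little)
  top 7b → 0x67 → sbi [RI]
  [24:22] rd=0 = %r0
  [21:0] imm=2325542 = 2325542

sbi %r0, 2325542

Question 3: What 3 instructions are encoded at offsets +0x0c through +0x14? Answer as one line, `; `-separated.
ret; sum %r1, %r0; bne 16

off 0x0c: read 00 00 00 7e as little → 0x7e000000
  op=0x7e000000>>25=0x3f ⇒ ret (N)
off 0x10: read 00 00 40 70 as little → 0x70400000
  op=0x70400000>>25=0x38 ⇒ sum (RR)
  [24:22] rd=1 = %r1
  [21:19] rs=0 = %r0
off 0x14: read 10 00 00 4e as little → 0x4e000010
  op=0x4e000010>>25=0x27 ⇒ bne (J)
  [24:0] imm=16 = 16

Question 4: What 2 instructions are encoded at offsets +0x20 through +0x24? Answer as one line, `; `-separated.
xor %r1, %r4; bl 0

off 0x20: read 00 00 60 88 as little → 0x88600000
  op=0x88600000>>25=0x44 ⇒ xor (RR)
  rd: (w>>22)&0x7=0x1 → %r1
  rs: (w>>19)&0x7=0x4 → %r4
off 0x24: read 00 00 00 a4 as little → 0xa4000000
  op=0xa4000000>>25=0x52 ⇒ bl (J)
  imm: (w>>0)&0x1ffffff=0x0 → 0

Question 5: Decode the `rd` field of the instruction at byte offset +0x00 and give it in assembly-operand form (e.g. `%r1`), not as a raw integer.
off 0x00: read 00 00 68 71 as little → 0x71680000
  op=0x71680000>>25=0x38 ⇒ sum (RR)
  rd: (w>>22)&0x7=0x5 → %r5
  rs: (w>>19)&0x7=0x5 → %r5

%r5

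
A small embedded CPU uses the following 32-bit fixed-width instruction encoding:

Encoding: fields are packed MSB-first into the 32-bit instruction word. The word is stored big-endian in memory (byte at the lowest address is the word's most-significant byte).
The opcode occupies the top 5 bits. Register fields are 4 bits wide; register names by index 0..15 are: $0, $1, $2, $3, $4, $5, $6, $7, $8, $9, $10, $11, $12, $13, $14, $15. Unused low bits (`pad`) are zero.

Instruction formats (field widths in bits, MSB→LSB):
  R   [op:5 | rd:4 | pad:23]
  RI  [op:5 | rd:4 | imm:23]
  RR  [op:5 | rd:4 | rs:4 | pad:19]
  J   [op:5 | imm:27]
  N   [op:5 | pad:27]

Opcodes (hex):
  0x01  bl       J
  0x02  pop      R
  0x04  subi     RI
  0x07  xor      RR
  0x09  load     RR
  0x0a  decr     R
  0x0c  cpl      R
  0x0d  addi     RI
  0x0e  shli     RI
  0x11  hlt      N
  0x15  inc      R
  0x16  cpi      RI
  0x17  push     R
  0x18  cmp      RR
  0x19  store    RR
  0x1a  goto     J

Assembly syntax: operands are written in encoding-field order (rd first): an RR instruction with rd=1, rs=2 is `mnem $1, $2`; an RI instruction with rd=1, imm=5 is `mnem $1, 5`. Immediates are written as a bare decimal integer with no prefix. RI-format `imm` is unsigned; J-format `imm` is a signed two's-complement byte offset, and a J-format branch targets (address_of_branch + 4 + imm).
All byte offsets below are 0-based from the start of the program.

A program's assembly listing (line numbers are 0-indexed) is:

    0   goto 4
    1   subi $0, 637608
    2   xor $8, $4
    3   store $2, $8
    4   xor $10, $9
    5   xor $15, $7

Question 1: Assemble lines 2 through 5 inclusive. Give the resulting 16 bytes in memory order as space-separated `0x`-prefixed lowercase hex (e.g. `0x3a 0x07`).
2. xor fields op=0x7:5|rd=8:4|rs=4:4|pad=0:19 → word 3c200000h → 3c 20 00 00
3. store fields op=0x19:5|rd=2:4|rs=8:4|pad=0:19 → word c9400000h → c9 40 00 00
4. xor fields op=0x7:5|rd=10:4|rs=9:4|pad=0:19 → word 3d480000h → 3d 48 00 00
5. xor fields op=0x7:5|rd=15:4|rs=7:4|pad=0:19 → word 3fb80000h → 3f b8 00 00

0x3c 0x20 0x00 0x00 0xc9 0x40 0x00 0x00 0x3d 0x48 0x00 0x00 0x3f 0xb8 0x00 0x00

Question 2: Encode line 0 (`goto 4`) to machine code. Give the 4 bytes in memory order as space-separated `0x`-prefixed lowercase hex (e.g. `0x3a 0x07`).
0xd0 0x00 0x00 0x04

0. goto fields op=0x1a:5|imm=4:27 → word d0000004h → d0 00 00 04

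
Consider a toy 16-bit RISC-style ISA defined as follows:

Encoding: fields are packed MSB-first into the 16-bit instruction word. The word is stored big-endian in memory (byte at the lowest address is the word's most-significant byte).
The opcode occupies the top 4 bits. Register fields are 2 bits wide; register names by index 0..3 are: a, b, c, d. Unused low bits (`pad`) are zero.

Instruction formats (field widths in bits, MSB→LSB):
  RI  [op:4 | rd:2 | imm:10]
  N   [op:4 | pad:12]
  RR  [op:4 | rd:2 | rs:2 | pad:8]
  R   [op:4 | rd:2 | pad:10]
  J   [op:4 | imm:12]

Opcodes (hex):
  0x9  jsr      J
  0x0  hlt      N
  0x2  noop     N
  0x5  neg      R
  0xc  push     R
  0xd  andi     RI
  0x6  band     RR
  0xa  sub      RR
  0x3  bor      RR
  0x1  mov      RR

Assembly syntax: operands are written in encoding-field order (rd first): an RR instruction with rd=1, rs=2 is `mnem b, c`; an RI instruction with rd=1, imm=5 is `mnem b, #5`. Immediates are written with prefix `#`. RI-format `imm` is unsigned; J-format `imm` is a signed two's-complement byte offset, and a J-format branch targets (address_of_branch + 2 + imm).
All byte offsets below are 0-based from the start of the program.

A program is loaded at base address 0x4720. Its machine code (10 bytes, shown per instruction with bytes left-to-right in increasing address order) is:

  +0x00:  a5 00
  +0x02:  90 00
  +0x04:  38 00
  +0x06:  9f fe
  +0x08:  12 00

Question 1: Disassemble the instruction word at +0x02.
[02] 90 00 → 0x9000
  top 4b → 0x9 → jsr [J]
  imm@[11:0]=0x0 ⇒ #0

jsr #0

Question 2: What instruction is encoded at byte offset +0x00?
[00] a5 00 → 0xa500
  op=0xa500>>12=0xa ⇒ sub (RR)
  [11:10] rd=1 = b
  [9:8] rs=1 = b

sub b, b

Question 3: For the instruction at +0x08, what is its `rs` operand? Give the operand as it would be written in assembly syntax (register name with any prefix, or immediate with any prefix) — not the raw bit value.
c

off 0x08: read 12 00 as big → 0x1200
  top 4b → 0x1 → mov [RR]
  rd: (w>>10)&0x3=0x0 → a
  rs: (w>>8)&0x3=0x2 → c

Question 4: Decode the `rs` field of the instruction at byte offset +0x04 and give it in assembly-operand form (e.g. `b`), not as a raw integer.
a

[04] 38 00 → 0x3800
  opcode bits[15:12]=0x3: bor/RR
  [11:10] rd=2 = c
  [9:8] rs=0 = a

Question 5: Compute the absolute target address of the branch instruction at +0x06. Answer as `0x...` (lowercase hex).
0x4726

+0x06: 9f fe ⇒ word 0x9ffe (big)
  opcode bits[15:12]=0x9: jsr/J
  imm@[11:0]=0xffe (s12→-2) ⇒ #-2
  target = base 0x4720 + off 0x06 + 2 + imm -2 = 0x4726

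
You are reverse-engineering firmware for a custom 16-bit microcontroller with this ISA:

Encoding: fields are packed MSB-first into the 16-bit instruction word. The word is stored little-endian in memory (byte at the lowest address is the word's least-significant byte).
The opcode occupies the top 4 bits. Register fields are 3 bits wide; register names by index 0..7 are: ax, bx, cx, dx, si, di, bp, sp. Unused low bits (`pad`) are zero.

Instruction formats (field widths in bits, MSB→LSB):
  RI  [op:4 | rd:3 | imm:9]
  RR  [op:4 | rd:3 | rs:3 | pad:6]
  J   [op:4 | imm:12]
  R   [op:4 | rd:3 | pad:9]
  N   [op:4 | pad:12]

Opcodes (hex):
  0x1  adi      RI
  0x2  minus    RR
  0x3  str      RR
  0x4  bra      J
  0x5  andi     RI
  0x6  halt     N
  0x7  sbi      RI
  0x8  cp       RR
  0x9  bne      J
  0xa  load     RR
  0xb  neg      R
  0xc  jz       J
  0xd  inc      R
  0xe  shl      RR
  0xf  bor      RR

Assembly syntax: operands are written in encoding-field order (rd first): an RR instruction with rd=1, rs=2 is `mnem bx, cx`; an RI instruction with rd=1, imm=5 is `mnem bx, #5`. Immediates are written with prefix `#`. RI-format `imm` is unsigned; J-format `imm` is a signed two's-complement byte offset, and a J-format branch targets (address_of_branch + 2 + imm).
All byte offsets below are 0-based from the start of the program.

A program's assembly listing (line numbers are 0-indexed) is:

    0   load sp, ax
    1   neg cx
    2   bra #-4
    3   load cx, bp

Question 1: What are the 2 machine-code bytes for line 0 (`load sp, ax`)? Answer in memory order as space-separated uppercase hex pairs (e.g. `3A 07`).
00 AE

line 0 (load): pack op=0xa:4|rd=7:3|rs=0:3|pad=0:6 = 0xae00; little→ 00 ae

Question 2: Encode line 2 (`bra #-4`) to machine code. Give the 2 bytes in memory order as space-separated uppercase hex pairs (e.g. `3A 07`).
FC 4F

line 2 (bra): pack op=0x4:4|imm=-4:12 = 0x4ffc; little→ fc 4f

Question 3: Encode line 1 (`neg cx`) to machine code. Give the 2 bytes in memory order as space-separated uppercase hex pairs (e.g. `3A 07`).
L1: neg op=0xb:4|rd=2:3|pad=0:9 ⇒ 0xb400 ⇒ little 00 b4

00 B4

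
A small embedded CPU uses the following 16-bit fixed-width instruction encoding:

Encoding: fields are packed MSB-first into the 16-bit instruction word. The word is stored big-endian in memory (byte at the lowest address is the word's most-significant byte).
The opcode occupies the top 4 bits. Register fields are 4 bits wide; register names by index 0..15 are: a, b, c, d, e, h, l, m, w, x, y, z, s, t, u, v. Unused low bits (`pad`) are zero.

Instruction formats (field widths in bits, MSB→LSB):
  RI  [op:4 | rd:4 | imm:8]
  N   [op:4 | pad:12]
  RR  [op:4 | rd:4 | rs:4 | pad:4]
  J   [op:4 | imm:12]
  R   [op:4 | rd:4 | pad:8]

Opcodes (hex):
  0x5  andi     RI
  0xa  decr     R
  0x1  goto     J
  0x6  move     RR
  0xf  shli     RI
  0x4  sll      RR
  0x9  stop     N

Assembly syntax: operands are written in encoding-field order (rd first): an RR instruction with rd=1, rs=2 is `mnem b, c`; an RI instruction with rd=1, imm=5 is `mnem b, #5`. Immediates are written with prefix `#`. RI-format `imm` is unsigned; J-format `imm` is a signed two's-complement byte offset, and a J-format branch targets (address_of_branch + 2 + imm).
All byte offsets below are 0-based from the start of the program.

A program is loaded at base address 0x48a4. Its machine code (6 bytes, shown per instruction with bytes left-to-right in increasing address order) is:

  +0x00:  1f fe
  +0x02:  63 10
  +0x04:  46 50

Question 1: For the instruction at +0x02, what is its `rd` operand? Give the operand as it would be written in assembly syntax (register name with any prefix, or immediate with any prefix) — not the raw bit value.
d

[02] 63 10 → 0x6310
  op=0x6310>>12=0x6 ⇒ move (RR)
  [11:8] rd=3 = d
  [7:4] rs=1 = b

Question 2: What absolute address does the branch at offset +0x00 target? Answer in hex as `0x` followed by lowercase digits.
0x48a4

off 0x00: read 1f fe as big → 0x1ffe
  top 4b → 0x1 → goto [J]
  imm@[11:0]=0xffe (s12→-2) ⇒ #-2
  target = base 0x48a4 + off 0x00 + 2 + imm -2 = 0x48a4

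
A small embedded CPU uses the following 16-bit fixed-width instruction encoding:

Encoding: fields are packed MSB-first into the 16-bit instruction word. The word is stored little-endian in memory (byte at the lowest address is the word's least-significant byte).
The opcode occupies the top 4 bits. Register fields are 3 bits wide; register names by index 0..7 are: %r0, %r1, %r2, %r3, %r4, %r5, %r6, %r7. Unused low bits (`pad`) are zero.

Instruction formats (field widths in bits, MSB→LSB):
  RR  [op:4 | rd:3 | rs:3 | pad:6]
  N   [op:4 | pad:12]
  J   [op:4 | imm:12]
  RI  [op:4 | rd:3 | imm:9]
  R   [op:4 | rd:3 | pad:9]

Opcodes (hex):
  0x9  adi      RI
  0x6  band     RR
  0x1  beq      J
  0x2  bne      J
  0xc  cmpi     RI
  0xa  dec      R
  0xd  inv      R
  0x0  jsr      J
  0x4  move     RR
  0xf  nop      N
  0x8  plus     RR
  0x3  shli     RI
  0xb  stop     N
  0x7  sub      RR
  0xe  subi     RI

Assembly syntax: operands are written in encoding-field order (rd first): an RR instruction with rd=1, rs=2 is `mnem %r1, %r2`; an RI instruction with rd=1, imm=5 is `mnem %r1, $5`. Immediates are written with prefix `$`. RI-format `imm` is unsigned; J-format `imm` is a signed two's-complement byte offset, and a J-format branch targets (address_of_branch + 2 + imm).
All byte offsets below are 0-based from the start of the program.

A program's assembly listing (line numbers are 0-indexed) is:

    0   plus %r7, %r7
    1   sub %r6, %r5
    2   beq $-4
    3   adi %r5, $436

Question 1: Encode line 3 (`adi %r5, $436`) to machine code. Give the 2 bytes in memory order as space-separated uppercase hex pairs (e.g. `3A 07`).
3. adi fields op=0x9:4|rd=5:3|imm=436:9 → word 9bb4h → b4 9b

B4 9B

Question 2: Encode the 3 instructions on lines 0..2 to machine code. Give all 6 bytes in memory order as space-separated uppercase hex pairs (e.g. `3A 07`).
L0: plus op=0x8:4|rd=7:3|rs=7:3|pad=0:6 ⇒ 0x8fc0 ⇒ little c0 8f
L1: sub op=0x7:4|rd=6:3|rs=5:3|pad=0:6 ⇒ 0x7d40 ⇒ little 40 7d
L2: beq op=0x1:4|imm=-4:12 ⇒ 0x1ffc ⇒ little fc 1f

C0 8F 40 7D FC 1F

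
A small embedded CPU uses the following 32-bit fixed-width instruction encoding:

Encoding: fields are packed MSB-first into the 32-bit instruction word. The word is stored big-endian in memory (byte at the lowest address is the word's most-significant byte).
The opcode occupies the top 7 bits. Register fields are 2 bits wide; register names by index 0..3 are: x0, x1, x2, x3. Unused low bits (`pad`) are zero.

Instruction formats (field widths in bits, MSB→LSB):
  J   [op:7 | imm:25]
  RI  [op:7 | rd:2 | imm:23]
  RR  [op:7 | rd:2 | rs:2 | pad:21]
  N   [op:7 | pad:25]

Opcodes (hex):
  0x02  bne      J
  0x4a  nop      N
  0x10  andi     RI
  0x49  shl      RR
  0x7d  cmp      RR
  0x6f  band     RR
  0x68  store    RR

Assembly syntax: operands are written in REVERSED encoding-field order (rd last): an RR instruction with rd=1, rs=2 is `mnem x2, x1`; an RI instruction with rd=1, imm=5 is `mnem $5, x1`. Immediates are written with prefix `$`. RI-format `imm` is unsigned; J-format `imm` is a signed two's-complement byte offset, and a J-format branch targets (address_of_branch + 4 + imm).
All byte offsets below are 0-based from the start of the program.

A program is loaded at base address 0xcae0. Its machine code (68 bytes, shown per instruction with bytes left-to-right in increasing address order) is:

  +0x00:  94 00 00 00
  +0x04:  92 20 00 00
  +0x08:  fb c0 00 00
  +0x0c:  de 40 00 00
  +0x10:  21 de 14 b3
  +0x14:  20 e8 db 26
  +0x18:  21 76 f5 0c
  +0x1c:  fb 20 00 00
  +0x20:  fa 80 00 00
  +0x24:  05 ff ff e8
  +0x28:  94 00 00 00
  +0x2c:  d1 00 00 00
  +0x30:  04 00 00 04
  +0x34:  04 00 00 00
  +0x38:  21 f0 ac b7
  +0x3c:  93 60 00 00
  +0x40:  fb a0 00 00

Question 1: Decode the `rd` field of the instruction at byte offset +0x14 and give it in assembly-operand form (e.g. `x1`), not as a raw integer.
off 0x14: read 20 e8 db 26 as big → 0x20e8db26
  opcode bits[31:25]=0x10: andi/RI
  rd: (w>>23)&0x3=0x1 → x1
  imm: (w>>0)&0x7fffff=0x68db26 → $6871846

x1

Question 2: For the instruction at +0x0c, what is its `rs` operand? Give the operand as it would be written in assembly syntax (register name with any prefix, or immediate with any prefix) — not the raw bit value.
x2

[0c] de 40 00 00 → 0xde400000
  top 7b → 0x6f → band [RR]
  [24:23] rd=0 = x0
  [22:21] rs=2 = x2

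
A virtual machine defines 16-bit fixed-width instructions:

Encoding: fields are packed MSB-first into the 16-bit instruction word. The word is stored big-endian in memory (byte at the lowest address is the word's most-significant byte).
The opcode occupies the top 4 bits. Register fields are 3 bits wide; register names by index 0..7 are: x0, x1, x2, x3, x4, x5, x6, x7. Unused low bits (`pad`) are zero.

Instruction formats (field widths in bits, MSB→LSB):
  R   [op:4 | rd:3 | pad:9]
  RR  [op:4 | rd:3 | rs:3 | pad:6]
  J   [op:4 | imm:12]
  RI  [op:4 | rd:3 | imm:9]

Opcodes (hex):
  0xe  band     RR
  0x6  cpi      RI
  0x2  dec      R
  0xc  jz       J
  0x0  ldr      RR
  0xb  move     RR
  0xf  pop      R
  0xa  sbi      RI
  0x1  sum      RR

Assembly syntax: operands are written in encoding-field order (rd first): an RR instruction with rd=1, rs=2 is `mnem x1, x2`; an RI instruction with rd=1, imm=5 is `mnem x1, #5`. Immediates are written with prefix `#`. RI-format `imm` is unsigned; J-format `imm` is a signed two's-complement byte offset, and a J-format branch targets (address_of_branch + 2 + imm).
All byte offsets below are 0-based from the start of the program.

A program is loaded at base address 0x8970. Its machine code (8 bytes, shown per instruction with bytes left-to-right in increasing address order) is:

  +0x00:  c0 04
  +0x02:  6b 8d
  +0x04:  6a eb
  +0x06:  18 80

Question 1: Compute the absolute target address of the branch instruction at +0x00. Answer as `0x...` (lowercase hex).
0x8976

+0x00: c0 04 ⇒ word 0xc004 (big)
  opcode bits[15:12]=0xc: jz/J
  [11:0] imm=4 = #4
  target = base 0x8970 + off 0x00 + 2 + imm 4 = 0x8976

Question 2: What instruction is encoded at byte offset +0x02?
cpi x5, #397

off 0x02: read 6b 8d as big → 0x6b8d
  op=0x6b8d>>12=0x6 ⇒ cpi (RI)
  rd@[11:9]=0x5 ⇒ x5
  imm@[8:0]=0x18d ⇒ #397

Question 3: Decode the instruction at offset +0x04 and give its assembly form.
cpi x5, #235

[04] 6a eb → 0x6aeb
  opcode bits[15:12]=0x6: cpi/RI
  rd@[11:9]=0x5 ⇒ x5
  imm@[8:0]=0xeb ⇒ #235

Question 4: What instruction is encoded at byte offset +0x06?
sum x4, x2

+0x06: 18 80 ⇒ word 0x1880 (big)
  opcode bits[15:12]=0x1: sum/RR
  [11:9] rd=4 = x4
  [8:6] rs=2 = x2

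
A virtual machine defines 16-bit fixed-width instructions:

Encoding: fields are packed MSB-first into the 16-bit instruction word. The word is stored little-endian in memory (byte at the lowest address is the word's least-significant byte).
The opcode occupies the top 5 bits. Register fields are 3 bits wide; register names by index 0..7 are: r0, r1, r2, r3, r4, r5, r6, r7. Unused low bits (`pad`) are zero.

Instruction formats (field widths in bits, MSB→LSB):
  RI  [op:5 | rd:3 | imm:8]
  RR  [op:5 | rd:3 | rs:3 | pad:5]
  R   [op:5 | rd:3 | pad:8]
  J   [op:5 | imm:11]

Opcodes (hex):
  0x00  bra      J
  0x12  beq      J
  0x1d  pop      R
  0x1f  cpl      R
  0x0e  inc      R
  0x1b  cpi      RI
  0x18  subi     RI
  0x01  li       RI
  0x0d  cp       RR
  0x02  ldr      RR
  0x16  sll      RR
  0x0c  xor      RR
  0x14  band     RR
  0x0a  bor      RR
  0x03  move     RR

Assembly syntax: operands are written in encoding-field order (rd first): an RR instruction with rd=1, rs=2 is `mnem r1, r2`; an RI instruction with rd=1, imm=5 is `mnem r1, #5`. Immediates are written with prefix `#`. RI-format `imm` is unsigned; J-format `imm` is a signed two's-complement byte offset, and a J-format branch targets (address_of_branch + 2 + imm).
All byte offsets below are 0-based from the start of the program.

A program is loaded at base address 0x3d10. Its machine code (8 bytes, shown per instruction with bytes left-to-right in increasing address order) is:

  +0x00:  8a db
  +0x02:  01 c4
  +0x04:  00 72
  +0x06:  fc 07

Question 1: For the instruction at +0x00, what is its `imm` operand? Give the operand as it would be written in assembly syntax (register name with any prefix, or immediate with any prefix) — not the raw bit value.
+0x00: 8a db ⇒ word 0xdb8a (little)
  op=0xdb8a>>11=0x1b ⇒ cpi (RI)
  rd: (w>>8)&0x7=0x3 → r3
  imm: (w>>0)&0xff=0x8a → #138

#138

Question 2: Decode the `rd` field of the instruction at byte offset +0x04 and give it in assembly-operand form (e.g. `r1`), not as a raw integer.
+0x04: 00 72 ⇒ word 0x7200 (little)
  opcode bits[15:11]=0xe: inc/R
  rd: (w>>8)&0x7=0x2 → r2

r2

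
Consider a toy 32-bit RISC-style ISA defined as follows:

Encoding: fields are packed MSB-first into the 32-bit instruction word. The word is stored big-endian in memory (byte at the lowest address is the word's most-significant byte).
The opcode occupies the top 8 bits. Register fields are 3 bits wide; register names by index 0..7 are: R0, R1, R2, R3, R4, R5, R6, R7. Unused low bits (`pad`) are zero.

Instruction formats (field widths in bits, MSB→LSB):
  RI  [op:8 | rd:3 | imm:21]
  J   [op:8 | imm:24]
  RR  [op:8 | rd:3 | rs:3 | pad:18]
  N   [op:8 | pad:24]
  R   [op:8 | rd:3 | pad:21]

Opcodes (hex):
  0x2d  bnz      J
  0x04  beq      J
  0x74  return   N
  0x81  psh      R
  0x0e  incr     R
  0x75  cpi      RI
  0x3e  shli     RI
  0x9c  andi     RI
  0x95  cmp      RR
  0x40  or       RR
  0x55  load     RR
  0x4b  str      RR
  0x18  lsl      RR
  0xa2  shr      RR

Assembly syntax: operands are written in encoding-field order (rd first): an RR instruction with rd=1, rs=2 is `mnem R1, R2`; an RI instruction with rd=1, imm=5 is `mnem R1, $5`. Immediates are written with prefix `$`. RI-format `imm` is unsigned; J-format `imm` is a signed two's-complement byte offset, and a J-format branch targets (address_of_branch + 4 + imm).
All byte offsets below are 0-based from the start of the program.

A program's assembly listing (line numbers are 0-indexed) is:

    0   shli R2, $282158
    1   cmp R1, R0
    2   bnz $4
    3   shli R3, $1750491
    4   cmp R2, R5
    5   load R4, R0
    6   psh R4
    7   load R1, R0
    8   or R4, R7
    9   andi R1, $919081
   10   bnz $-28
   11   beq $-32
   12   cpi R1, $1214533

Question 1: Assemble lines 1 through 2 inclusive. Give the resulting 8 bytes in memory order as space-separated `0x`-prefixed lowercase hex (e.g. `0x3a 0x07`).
0x95 0x20 0x00 0x00 0x2d 0x00 0x00 0x04

line 1 (cmp): pack op=0x95:8|rd=1:3|rs=0:3|pad=0:18 = 0x95200000; big→ 95 20 00 00
line 2 (bnz): pack op=0x2d:8|imm=4:24 = 0x2d000004; big→ 2d 00 00 04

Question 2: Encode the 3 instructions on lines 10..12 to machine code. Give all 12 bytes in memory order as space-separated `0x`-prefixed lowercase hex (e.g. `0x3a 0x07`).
0x2d 0xff 0xff 0xe4 0x04 0xff 0xff 0xe0 0x75 0x32 0x88 0x45

L10: bnz op=0x2d:8|imm=-28:24 ⇒ 0x2dffffe4 ⇒ big 2d ff ff e4
L11: beq op=0x4:8|imm=-32:24 ⇒ 0x04ffffe0 ⇒ big 04 ff ff e0
L12: cpi op=0x75:8|rd=1:3|imm=1214533:21 ⇒ 0x75328845 ⇒ big 75 32 88 45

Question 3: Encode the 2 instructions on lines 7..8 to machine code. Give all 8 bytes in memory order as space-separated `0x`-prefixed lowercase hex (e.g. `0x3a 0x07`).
0x55 0x20 0x00 0x00 0x40 0x9c 0x00 0x00

L7: load op=0x55:8|rd=1:3|rs=0:3|pad=0:18 ⇒ 0x55200000 ⇒ big 55 20 00 00
L8: or op=0x40:8|rd=4:3|rs=7:3|pad=0:18 ⇒ 0x409c0000 ⇒ big 40 9c 00 00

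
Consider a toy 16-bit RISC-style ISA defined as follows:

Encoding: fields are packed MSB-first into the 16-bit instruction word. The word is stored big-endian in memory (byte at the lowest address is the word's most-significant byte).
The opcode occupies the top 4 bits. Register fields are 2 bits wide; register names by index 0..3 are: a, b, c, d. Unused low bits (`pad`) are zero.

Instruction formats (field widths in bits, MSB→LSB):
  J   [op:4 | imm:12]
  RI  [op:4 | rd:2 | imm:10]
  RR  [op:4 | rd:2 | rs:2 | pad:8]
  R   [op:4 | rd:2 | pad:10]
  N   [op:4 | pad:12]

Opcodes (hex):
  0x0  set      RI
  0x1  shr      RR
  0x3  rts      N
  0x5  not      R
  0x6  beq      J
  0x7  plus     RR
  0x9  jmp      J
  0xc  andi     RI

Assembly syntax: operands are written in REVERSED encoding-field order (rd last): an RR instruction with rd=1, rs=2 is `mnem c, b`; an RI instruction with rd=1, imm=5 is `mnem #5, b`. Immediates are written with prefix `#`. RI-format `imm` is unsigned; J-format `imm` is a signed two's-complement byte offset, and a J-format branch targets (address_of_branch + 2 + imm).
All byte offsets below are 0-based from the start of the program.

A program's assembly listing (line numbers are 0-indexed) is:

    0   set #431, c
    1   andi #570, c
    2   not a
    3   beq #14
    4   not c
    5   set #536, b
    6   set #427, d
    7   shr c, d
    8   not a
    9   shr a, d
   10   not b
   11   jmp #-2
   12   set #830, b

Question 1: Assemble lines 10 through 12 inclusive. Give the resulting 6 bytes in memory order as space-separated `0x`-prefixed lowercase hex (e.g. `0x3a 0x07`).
0x54 0x00 0x9f 0xfe 0x07 0x3e

L10: not op=0x5:4|rd=1:2|pad=0:10 ⇒ 0x5400 ⇒ big 54 00
L11: jmp op=0x9:4|imm=-2:12 ⇒ 0x9ffe ⇒ big 9f fe
L12: set op=0x0:4|rd=1:2|imm=830:10 ⇒ 0x073e ⇒ big 07 3e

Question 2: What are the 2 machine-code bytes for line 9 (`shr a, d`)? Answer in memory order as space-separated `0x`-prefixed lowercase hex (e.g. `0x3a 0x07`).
9. shr fields op=0x1:4|rd=3:2|rs=0:2|pad=0:8 → word 1c00h → 1c 00

0x1c 0x00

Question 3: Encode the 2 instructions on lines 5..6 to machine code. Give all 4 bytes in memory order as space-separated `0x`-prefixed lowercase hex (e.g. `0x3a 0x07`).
0x06 0x18 0x0d 0xab

line 5 (set): pack op=0x0:4|rd=1:2|imm=536:10 = 0x0618; big→ 06 18
line 6 (set): pack op=0x0:4|rd=3:2|imm=427:10 = 0x0dab; big→ 0d ab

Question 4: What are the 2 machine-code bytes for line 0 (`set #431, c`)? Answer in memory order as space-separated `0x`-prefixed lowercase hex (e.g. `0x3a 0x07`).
line 0 (set): pack op=0x0:4|rd=2:2|imm=431:10 = 0x09af; big→ 09 af

0x09 0xaf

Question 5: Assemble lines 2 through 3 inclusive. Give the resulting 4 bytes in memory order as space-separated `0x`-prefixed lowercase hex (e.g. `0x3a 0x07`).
0x50 0x00 0x60 0x0e

2. not fields op=0x5:4|rd=0:2|pad=0:10 → word 5000h → 50 00
3. beq fields op=0x6:4|imm=14:12 → word 600eh → 60 0e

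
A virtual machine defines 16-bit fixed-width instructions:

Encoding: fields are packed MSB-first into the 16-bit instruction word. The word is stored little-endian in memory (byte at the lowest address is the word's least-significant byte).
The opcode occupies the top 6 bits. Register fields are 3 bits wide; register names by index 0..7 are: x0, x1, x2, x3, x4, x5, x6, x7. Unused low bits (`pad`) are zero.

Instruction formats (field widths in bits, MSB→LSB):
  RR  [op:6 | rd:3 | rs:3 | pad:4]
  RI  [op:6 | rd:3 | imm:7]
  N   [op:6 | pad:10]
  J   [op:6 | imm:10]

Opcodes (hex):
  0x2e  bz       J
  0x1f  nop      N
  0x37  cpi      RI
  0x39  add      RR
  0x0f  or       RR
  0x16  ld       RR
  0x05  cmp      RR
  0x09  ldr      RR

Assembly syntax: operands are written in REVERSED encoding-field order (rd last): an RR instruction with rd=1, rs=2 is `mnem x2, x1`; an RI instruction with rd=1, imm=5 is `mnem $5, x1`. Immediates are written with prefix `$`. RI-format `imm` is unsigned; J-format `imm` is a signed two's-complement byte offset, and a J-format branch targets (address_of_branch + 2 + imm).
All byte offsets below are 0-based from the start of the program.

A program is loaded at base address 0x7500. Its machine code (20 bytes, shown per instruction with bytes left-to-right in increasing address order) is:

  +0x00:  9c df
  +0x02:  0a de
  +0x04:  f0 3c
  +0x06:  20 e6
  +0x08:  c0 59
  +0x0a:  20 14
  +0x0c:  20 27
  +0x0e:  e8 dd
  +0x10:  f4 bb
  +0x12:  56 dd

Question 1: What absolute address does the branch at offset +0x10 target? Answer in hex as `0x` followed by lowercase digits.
0x7506

+0x10: f4 bb ⇒ word 0xbbf4 (little)
  top 6b → 0x2e → bz [J]
  [9:0] imm=1012 (s10→-12) = $-12
  target = base 0x7500 + off 0x10 + 2 + imm -12 = 0x7506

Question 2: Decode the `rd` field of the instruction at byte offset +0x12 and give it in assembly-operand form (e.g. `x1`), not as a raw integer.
[12] 56 dd → 0xdd56
  opcode bits[15:10]=0x37: cpi/RI
  rd: (w>>7)&0x7=0x2 → x2
  imm: (w>>0)&0x7f=0x56 → $86

x2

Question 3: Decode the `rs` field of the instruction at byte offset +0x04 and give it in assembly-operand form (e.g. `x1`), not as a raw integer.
x7

+0x04: f0 3c ⇒ word 0x3cf0 (little)
  opcode bits[15:10]=0xf: or/RR
  [9:7] rd=1 = x1
  [6:4] rs=7 = x7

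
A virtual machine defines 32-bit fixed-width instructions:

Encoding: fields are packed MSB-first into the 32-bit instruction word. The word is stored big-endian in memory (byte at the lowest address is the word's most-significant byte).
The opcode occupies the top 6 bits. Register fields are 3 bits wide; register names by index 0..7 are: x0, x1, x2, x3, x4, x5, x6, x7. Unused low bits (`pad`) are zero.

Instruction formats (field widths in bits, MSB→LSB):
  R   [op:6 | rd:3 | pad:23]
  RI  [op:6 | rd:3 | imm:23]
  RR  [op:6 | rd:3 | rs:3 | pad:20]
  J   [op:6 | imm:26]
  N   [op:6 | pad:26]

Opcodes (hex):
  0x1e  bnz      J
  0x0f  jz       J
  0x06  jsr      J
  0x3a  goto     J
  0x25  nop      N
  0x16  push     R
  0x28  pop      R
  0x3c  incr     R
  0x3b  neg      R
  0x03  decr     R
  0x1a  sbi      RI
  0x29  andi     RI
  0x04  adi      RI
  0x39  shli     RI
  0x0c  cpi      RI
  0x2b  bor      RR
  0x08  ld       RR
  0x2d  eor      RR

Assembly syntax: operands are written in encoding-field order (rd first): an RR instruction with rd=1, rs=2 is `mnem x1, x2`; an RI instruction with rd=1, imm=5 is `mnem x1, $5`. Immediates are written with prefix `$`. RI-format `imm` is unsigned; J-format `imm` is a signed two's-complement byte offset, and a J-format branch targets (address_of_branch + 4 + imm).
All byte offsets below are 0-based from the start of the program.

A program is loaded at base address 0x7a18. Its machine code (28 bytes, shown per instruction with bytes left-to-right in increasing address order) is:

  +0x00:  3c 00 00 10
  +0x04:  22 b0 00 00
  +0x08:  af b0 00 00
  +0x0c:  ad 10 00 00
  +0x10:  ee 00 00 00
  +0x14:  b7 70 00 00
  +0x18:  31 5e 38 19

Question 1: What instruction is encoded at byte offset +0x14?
eor x6, x7

off 0x14: read b7 70 00 00 as big → 0xb7700000
  op=0xb7700000>>26=0x2d ⇒ eor (RR)
  rd: (w>>23)&0x7=0x6 → x6
  rs: (w>>20)&0x7=0x7 → x7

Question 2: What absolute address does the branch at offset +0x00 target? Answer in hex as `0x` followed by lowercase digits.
0x7a2c

@+00  big-endian(3c 00 00 10) = 0x3c000010
  top 6b → 0xf → jz [J]
  [25:0] imm=16 = $16
  target = base 0x7a18 + off 0x00 + 4 + imm 16 = 0x7a2c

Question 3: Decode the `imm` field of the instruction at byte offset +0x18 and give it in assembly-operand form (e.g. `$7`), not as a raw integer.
$6174745

off 0x18: read 31 5e 38 19 as big → 0x315e3819
  op=0x315e3819>>26=0xc ⇒ cpi (RI)
  rd@[25:23]=0x2 ⇒ x2
  imm@[22:0]=0x5e3819 ⇒ $6174745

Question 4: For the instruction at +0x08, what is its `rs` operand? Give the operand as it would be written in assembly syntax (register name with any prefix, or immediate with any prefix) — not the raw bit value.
[08] af b0 00 00 → 0xafb00000
  opcode bits[31:26]=0x2b: bor/RR
  rd: (w>>23)&0x7=0x7 → x7
  rs: (w>>20)&0x7=0x3 → x3

x3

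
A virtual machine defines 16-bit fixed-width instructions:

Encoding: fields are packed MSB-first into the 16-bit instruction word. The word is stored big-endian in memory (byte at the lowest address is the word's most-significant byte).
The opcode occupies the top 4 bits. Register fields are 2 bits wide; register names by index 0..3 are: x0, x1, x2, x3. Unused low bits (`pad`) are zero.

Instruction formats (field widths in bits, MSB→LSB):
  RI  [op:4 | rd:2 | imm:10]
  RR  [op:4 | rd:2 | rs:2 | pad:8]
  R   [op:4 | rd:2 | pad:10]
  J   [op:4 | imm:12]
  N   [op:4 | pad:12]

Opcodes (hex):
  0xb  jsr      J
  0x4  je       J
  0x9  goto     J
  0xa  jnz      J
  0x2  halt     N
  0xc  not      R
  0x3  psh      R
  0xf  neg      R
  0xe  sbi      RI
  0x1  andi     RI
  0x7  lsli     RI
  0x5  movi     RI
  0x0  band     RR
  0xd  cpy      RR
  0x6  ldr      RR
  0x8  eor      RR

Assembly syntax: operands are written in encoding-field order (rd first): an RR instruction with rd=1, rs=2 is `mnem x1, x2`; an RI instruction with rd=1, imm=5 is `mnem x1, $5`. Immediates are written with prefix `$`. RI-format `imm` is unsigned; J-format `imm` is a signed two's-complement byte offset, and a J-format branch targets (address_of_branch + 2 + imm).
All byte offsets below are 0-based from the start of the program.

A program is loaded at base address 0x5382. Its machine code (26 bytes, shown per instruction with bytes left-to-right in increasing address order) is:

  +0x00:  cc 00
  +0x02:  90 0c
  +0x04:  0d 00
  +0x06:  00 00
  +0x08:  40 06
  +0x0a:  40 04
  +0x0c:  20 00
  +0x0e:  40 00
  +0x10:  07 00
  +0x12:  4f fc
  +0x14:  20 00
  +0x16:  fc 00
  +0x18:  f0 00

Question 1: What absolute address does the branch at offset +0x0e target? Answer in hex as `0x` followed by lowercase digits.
@+0e  big-endian(40 00) = 0x4000
  opcode bits[15:12]=0x4: je/J
  [11:0] imm=0 = $0
  target = base 0x5382 + off 0x0e + 2 + imm 0 = 0x5392

0x5392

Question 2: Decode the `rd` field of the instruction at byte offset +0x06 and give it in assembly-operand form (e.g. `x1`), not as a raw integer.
off 0x06: read 00 00 as big → 0x0000
  top 4b → 0x0 → band [RR]
  rd: (w>>10)&0x3=0x0 → x0
  rs: (w>>8)&0x3=0x0 → x0

x0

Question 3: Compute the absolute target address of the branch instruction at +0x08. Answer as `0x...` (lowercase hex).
0x5392

[08] 40 06 → 0x4006
  op=0x4006>>12=0x4 ⇒ je (J)
  imm@[11:0]=0x6 ⇒ $6
  target = base 0x5382 + off 0x08 + 2 + imm 6 = 0x5392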